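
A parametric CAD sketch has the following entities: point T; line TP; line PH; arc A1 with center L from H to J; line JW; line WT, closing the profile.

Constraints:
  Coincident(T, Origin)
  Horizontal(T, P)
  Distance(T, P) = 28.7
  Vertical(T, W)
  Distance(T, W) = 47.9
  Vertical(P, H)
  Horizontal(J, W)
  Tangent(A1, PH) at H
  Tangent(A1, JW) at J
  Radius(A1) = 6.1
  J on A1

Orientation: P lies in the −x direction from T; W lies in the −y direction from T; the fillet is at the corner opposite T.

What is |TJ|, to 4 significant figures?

52.96

T is at the origin; T and P share the same y with |TP| = 28.7 and P on the −x side, so P = (-28.70, 0.000). TW is vertical with |TW| = 47.9 and W on the −y side, so W = (0.000, -47.90). The virtual corner opposite T is at (-28.70, -47.90). The tangent condition forces LH to be normal to PH and tangency of A1 to JW means the radius LJ is perpendicular to JW, with radius 6.1, so the center L sits 6.1 in from both sides at L = (-22.60, -41.80). That places the tangent points at H = (-28.70, -41.80) on PH and J = (-22.60, -47.90) on JW. Then |TJ| = |J − T| = 52.96.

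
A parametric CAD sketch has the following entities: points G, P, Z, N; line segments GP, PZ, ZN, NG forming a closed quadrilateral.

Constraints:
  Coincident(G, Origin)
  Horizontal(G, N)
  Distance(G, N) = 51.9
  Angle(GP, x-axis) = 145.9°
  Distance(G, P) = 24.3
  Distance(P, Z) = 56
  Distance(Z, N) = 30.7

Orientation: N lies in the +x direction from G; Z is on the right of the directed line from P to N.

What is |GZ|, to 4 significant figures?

31.70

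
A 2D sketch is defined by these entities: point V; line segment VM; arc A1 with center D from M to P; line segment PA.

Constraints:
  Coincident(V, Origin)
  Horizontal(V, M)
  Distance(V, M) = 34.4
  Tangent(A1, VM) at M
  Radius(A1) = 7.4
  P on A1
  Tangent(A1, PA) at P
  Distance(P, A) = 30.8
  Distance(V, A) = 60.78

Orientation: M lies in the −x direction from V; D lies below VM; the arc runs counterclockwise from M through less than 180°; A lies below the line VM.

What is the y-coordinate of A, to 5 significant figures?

-35.231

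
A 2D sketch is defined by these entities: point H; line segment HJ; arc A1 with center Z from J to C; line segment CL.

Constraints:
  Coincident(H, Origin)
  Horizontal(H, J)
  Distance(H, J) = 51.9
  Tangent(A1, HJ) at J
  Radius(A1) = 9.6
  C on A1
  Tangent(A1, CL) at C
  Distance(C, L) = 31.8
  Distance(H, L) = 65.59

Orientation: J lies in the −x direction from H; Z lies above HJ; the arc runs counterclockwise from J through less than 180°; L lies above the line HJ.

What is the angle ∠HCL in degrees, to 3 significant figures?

119°

Checks: H = (0.00, 0.00) ✓; |ZC| = 9.600 ✓; ∠(ZC, CL) = 90.00° ✓; |CL| = 31.80 ✓; |HL| = 65.59 ✓.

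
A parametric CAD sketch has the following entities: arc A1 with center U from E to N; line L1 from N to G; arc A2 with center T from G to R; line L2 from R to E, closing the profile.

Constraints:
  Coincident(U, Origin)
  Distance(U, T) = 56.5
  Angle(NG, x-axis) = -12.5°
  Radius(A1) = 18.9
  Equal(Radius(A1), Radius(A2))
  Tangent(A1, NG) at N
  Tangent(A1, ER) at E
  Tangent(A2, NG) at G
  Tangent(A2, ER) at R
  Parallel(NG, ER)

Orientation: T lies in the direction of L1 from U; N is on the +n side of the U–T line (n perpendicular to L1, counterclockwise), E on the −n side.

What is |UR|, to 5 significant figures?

59.577

The slot axis is L1's direction at -12.5°, so u = (cos -12.5°, sin -12.5°) = (0.97630, -0.21644) and n = (−sin -12.5°, cos -12.5°) = (0.21644, 0.97630). U is at the origin and T lies 56.5 along u from U, so T = 56.5·u = (55.161, -12.229). Tangency of A1 to both parallel lines with radius 18.9 puts N and E at U ± 18.9·n: N = (4.0907, 18.452), E = (-4.0907, -18.452). Equal radii place G and R the same way about T: G = T + 18.9·n = (59.251, 6.2232), R = T − 18.9·n = (51.070, -30.681). Then |UR| = |R − U| = 59.577.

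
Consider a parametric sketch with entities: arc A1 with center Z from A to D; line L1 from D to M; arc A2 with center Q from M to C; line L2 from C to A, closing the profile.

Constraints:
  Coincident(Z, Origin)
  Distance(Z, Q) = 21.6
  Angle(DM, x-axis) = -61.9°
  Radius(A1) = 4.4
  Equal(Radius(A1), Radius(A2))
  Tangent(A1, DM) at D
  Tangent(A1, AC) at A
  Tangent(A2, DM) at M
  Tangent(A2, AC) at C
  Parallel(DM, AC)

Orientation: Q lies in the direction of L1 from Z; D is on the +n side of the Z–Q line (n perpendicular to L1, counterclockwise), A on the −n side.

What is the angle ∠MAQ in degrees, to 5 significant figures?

10.653°

Tangency of A1 to both parallel lines with radius 4.4 puts D and A at Z ± 4.4·n: D = (3.8814, 2.0725), A = (-3.8814, -2.0725). Equal radii place M and C the same way about Q: M = Q + 4.4·n = (14.055, -16.981), C = Q − 4.4·n = (6.2925, -21.126). Then cos ∠MAQ = AM·AQ / (|AM||AQ|), giving 10.653°.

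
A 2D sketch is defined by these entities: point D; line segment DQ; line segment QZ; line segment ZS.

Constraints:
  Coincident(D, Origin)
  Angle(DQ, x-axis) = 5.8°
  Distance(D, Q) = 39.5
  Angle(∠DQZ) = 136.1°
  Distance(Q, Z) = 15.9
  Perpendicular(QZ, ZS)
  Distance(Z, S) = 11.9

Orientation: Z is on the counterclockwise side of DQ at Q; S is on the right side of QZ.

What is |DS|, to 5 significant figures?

59.259

∠DQZ = 136.1°, so QZ runs at 5.8° + (180° − 136.1°) = 49.700° from the x-axis; with |QZ| = 15.9, Z = Q + 15.9·(cos 49.700°, sin 49.700°) = (49.582, 16.118). QZ is perpendicular to ZS; with |ZS| = 11.9 on the right of QZ, S = Z + 11.9·(0.76267, -0.64679) = (58.657, 8.4214). Then |DS| = |S − D| = 59.259.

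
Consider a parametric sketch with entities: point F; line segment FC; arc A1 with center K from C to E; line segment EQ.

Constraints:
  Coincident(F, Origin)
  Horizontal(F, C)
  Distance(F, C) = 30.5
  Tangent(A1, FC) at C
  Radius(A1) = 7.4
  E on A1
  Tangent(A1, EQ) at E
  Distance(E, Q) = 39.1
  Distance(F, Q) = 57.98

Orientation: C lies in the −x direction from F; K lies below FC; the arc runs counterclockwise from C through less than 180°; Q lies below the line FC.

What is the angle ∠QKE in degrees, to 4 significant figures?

79.28°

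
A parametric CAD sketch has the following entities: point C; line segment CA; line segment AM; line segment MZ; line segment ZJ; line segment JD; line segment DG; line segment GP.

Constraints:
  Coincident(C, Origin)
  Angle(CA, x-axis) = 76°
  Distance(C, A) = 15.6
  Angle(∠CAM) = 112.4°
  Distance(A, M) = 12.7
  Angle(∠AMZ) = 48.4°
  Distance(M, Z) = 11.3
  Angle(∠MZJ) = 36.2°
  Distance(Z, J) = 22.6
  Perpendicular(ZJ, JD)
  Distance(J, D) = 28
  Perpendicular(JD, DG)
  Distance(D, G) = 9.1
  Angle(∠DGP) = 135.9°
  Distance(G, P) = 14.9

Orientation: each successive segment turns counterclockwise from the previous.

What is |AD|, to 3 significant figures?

37.0

C is at the origin; CA runs at 76.0° with length 15.6, so A = (3.77, 15.1). ∠CAM = 112.4° gives AM at 144° from the x-axis; with |AM| = 12.7, M = (-6.45, 22.7). ∠AMZ = 48.4° gives MZ at -84.8° from the x-axis; with |MZ| = 11.3, Z = (-5.42, 11.4). ∠MZJ = 36.2° gives ZJ at 59.0° from the x-axis; with |ZJ| = 22.6, J = (6.22, 30.8). ZJ ⟂ JD, so JD runs at 149°; with |JD| = 28.0, D = (-17.8, 45.2). Then |AD| = |D − A| = 37.0.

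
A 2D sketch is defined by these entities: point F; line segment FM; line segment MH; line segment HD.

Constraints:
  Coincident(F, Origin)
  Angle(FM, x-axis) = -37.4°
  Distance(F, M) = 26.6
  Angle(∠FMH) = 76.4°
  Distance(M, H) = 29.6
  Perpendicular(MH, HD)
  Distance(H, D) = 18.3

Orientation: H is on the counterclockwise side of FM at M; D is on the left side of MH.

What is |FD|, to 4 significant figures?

24.54

F is at the origin; FM runs at -37.4° with length 26.6, so M = 26.6·(cos -37.4°, sin -37.4°) = (21.13, -16.16). ∠FMH = 76.4°, so MH runs at -37.4° + (180° − 76.4°) = 66.20° from the x-axis; with |MH| = 29.6, H = M + 29.6·(cos 66.20°, sin 66.20°) = (33.08, 10.93). MH is perpendicular to HD; with |HD| = 18.3 on the left of MH, D = H + 18.3·(-0.9150, 0.4035) = (16.33, 18.31). Then |FD| = |D − F| = 24.54.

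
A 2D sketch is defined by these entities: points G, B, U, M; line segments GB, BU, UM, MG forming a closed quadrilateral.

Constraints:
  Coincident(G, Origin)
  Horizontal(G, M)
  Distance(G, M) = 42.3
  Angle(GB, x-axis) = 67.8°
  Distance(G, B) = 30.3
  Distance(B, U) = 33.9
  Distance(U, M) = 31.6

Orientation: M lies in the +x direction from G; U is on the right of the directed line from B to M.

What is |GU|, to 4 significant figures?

12.67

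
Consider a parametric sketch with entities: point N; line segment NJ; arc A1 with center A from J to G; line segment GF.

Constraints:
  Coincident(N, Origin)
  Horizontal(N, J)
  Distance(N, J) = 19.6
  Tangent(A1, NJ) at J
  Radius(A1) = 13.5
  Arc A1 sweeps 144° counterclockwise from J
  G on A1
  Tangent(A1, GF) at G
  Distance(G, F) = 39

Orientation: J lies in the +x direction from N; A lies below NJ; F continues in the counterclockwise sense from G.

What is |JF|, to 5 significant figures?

52.909

N is at the origin; N and J share the same y with |NJ| = 19.6 and J on the +x side, so J = (19.600, 0.0000). The tangent condition forces AJ to be normal to NJ, so A = J + (0, -13.5) = (19.600, -13.500). On A1, J sits at bearing 90° from A; a 144° counterclockwise sweep puts G at bearing 234°, so G = A + 13.5·(cos 234°, sin 234°) = (11.665, -24.422). Since A1 is tangent to GF there, AG ⟂ GF, so GF runs along (−sin 234°, cos 234°); with |GF| = 39.0, F = (43.217, -47.345). Then |JF| = |F − J| = 52.909.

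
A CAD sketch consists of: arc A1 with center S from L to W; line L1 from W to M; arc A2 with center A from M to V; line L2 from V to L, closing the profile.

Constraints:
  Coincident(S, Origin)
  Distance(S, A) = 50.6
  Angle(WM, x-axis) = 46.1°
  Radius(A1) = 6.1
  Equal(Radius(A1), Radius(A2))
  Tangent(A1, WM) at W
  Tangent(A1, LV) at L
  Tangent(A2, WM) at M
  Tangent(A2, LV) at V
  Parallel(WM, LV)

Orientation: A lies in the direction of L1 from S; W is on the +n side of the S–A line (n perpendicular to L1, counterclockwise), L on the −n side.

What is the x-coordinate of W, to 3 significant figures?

-4.40

The slot axis is L1's direction at 46.1°, so u = (cos 46.1°, sin 46.1°) = (0.693, 0.721) and n = (−sin 46.1°, cos 46.1°) = (-0.721, 0.693). S is at the origin and A lies 50.6 along u from S, so A = 50.6·u = (35.1, 36.5). Tangency of A1 to both parallel lines with radius 6.1 puts W and L at S ± 6.1·n: W = (-4.40, 4.23), L = (4.40, -4.23). So W.x = -4.40.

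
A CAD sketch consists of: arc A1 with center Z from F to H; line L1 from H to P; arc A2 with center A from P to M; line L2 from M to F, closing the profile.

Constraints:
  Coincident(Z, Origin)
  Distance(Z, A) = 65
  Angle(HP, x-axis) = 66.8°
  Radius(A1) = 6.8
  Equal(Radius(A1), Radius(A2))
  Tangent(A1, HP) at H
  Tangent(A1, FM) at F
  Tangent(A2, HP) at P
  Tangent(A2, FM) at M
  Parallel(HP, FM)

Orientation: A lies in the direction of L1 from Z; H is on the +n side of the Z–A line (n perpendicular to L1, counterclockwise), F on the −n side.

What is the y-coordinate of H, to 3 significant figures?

2.68

The slot axis is L1's direction at 66.8°, so u = (cos 66.8°, sin 66.8°) = (0.394, 0.919) and n = (−sin 66.8°, cos 66.8°) = (-0.919, 0.394). Z is at the origin and A lies 65.0 along u from Z, so A = 65.0·u = (25.6, 59.7). Tangency of A1 to both parallel lines with radius 6.8 puts H and F at Z ± 6.8·n: H = (-6.25, 2.68), F = (6.25, -2.68). So H.y = 2.68.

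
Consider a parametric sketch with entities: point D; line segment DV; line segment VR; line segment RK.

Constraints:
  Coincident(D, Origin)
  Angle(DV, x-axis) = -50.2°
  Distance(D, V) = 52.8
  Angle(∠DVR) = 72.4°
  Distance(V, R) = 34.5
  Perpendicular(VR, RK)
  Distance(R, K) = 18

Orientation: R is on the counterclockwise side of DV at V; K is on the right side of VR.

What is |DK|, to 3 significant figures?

70.8

∠DVR = 72.4°, so VR runs at -50.2° + (180° − 72.4°) = 57.4° from the x-axis; with |VR| = 34.5, R = V + 34.5·(cos 57.4°, sin 57.4°) = (52.4, -11.5). VR is perpendicular to RK; with |RK| = 18.0 on the right of VR, K = R + 18.0·(0.842, -0.539) = (67.5, -21.2). Then |DK| = |K − D| = 70.8.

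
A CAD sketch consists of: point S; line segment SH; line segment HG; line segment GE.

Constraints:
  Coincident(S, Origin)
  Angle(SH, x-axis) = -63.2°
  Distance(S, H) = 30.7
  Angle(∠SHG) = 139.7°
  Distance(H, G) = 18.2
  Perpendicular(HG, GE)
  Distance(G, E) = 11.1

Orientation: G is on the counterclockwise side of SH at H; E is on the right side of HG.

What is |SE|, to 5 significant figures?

51.865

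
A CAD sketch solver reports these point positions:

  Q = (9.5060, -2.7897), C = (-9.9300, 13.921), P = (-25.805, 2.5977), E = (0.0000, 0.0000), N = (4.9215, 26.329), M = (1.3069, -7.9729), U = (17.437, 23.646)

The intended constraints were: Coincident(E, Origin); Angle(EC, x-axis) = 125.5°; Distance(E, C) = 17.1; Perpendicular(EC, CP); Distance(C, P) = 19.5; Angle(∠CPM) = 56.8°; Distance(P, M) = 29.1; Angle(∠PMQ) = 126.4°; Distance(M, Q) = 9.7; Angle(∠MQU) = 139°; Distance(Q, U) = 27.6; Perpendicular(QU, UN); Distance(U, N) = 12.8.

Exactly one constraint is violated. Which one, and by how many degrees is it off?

Perpendicular(QU, UN) — off by 4.60°.

E = (0.00, 0.00) ✓; EC at 125.5° ✓; |EC| = 17.10 ✓; ∠(EC, CP) = 90.00° ✓; |CP| = 19.50 ✓; ∠CPM = 56.80° ✓; |PM| = 29.10 ✓; ∠PMQ = 126.4° ✓; |MQ| = 9.700 ✓; ∠MQU = 139.0° ✓; |QU| = 27.60 ✓; ∠(QU, UN) = 94.60° ✗; |UN| = 12.80 ✓.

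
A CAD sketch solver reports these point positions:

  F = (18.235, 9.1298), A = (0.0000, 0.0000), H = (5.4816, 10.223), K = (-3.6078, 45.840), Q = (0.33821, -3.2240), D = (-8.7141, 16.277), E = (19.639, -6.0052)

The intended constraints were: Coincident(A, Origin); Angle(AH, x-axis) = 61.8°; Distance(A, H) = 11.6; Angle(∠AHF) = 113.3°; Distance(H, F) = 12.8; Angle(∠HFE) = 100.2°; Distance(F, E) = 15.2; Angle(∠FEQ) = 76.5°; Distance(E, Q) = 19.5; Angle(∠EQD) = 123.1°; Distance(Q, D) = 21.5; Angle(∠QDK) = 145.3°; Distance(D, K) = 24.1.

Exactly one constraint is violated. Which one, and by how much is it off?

Distance(D, K) = 24.1 — off by 5.90.

A = (0.00, 0.00) ✓; AH at 61.80° ✓; |AH| = 11.60 ✓; ∠AHF = 113.3° ✓; |HF| = 12.80 ✓; ∠HFE = 100.2° ✓; |FE| = 15.20 ✓; ∠FEQ = 76.50° ✓; |EQ| = 19.50 ✓; ∠EQD = 123.1° ✓; |QD| = 21.50 ✓; ∠QDK = 145.3° ✓; |DK| = 30.00 ✗.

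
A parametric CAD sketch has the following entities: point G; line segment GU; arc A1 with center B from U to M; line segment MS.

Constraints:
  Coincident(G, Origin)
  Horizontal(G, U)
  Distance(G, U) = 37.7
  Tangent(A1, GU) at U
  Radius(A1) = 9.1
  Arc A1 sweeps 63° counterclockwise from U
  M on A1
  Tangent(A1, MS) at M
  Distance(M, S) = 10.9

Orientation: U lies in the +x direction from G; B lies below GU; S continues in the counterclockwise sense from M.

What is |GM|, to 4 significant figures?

30.01

G is at the origin; G and U share the same y with |GU| = 37.7 and U on the +x side, so U = (37.70, 0.000). The tangent condition forces BU to be normal to GU, so B = U + (0, -9.1) = (37.70, -9.100). On A1, U sits at bearing 90° from B; a 63° counterclockwise sweep puts M at bearing 153°, so M = B + 9.1·(cos 153°, sin 153°) = (29.59, -4.969). Then |GM| = |M − G| = 30.01.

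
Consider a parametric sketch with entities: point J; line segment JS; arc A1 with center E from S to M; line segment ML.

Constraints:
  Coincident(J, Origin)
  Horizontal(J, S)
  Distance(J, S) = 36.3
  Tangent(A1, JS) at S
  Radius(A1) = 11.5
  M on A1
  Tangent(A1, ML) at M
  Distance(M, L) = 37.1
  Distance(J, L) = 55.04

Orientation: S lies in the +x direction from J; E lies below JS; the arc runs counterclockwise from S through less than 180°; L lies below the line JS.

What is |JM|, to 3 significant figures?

27.4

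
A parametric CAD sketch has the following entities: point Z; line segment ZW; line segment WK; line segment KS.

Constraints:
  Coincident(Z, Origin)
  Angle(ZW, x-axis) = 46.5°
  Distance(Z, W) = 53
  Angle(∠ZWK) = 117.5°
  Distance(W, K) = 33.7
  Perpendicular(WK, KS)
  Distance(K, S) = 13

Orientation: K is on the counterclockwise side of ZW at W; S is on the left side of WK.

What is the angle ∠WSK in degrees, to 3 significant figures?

68.9°

Z is at the origin; ZW runs at 46.5° with length 53.0, so W = 53.0·(cos 46.5°, sin 46.5°) = (36.5, 38.4). ∠ZWK = 117.5°, so WK runs at 46.5° + (180° − 117.5°) = 109° from the x-axis; with |WK| = 33.7, K = W + 33.7·(cos 109°, sin 109°) = (25.5, 70.3). WK is perpendicular to KS; with |KS| = 13.0 on the left of WK, S = K + 13.0·(-0.946, -0.326) = (13.2, 66.1). Then cos ∠WSK = SW·SK / (|SW||SK|), giving 68.9°.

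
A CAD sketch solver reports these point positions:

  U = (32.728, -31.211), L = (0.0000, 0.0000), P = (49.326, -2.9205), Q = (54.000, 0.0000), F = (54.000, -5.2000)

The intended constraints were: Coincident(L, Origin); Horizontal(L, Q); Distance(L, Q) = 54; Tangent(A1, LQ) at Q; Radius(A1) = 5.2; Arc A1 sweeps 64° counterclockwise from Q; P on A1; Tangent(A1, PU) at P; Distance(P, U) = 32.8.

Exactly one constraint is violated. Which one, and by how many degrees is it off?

Tangent(A1, PU) at P — off by 4.40°.

L = (0.00, 0.00) ✓; L.y = 0.00, Q.y = 0.00 ✓; |LQ| = 54.00 ✓; ∠(FQ, QL) = 90.00° ✓; |FQ| = 5.200 ✓; bearing(F→P) − bearing(F→Q) = 64.00° ✓; |FP| = 5.200 ✓; ∠(FP, PU) = 94.40° ✗; |PU| = 32.80 ✓.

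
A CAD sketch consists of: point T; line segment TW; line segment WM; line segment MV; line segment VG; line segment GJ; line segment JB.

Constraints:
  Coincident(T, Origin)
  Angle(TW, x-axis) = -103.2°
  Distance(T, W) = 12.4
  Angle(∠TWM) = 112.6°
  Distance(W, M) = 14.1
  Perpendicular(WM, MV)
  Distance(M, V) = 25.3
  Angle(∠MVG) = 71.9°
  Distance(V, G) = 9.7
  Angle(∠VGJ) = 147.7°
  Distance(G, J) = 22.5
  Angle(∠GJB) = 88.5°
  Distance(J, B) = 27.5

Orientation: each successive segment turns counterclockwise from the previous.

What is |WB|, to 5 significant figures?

17.110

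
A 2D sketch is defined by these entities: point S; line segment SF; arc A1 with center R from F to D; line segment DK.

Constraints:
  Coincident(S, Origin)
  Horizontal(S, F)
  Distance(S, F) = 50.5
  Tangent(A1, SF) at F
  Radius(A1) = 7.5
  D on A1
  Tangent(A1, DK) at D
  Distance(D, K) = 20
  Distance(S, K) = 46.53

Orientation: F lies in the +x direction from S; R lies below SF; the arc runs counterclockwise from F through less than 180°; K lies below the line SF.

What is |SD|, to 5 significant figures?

43.573

Checks: |SF| = 50.50 ✓; |RD| = 7.500 ✓; ∠(RD, DK) = 90.00° ✓; |DK| = 20.00 ✓; |SK| = 46.53 ✓.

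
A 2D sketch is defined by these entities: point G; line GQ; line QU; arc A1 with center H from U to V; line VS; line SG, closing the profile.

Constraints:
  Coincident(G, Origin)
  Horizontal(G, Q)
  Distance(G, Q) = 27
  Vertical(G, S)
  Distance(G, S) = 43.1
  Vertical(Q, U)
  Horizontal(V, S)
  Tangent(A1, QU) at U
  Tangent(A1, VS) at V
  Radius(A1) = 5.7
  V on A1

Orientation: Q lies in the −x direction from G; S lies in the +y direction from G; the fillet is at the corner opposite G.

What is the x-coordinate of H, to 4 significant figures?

-21.30

G is at the origin; G and Q share the same y with |GQ| = 27.0 and Q on the −x side, so Q = (-27.00, 0.000). GS is vertical with |GS| = 43.1 and S on the +y side, so S = (0.000, 43.10). The virtual corner opposite G is at (-27.00, 43.10). Tangency of A1 to QU means the radius HU is perpendicular to QU and tangency of A1 to VS means the radius HV is perpendicular to VS, with radius 5.7, so the center H sits 5.7 in from both sides at H = (-21.30, 37.40). So H.x = -21.30.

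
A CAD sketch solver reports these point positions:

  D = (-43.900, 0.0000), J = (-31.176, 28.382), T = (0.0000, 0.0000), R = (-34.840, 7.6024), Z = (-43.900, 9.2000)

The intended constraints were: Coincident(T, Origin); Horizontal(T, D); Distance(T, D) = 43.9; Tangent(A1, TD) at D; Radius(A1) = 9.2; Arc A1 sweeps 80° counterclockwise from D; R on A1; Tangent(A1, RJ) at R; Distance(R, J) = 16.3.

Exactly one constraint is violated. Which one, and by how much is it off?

Distance(R, J) = 16.3 — off by 4.80.

T = (0.00, 0.00) ✓; T.y = 0.00, D.y = 0.00 ✓; |TD| = 43.90 ✓; ∠(ZD, DT) = 90.00° ✓; |ZD| = 9.200 ✓; bearing(Z→R) − bearing(Z→D) = 80.00° ✓; |ZR| = 9.200 ✓; ∠(ZR, RJ) = 90.00° ✓; |RJ| = 21.10 ✗.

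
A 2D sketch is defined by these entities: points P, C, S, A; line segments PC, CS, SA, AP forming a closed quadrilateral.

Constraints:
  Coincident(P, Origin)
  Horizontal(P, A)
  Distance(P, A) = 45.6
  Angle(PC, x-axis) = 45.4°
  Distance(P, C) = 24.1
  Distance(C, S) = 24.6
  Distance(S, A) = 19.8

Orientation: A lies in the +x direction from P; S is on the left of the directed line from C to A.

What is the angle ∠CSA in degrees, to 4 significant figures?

97.06°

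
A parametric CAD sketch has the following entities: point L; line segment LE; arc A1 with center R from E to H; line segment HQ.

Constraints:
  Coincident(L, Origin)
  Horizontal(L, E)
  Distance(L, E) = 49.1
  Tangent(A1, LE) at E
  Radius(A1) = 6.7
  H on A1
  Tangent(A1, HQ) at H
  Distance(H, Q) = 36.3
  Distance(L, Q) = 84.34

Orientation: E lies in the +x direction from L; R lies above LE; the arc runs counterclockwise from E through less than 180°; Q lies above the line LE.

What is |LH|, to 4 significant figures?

53.79

Checks: L.y = 0.00, E.y = 0.00 ✓; |RH| = 6.700 ✓; ∠(RH, HQ) = 90.00° ✓; |HQ| = 36.30 ✓; |LQ| = 84.34 ✓.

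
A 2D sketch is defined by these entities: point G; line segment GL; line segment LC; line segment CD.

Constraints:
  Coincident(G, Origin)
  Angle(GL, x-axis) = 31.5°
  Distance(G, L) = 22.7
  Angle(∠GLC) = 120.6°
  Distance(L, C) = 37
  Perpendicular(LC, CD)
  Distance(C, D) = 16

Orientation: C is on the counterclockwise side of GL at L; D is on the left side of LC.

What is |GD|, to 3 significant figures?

48.7

G is at the origin; GL runs at 31.5° with length 22.7, so L = 22.7·(cos 31.5°, sin 31.5°) = (19.4, 11.9). ∠GLC = 120.6°, so LC runs at 31.5° + (180° − 120.6°) = 90.9° from the x-axis; with |LC| = 37.0, C = L + 37.0·(cos 90.9°, sin 90.9°) = (18.8, 48.9). LC is perpendicular to CD; with |CD| = 16.0 on the left of LC, D = C + 16.0·(-1.00, -0.0157) = (2.78, 48.6). Then |GD| = |D − G| = 48.7.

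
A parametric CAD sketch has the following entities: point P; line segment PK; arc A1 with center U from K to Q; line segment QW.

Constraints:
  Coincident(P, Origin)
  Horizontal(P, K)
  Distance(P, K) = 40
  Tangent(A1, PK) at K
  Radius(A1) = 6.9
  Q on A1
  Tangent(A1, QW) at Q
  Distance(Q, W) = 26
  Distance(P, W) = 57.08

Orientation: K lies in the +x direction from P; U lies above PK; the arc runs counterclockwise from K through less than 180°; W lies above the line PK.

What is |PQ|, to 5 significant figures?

47.416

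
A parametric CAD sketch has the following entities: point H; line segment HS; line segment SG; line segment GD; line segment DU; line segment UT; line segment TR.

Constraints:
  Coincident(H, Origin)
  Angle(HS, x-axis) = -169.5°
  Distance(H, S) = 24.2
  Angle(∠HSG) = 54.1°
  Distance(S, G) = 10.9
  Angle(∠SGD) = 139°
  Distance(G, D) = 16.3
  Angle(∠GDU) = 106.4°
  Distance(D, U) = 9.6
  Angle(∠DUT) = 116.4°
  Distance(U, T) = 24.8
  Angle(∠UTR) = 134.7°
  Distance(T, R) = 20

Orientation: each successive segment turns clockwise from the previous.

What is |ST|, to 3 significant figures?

21.0

∠GDU = 106.4° gives DU at -50.0° from the x-axis; with |DU| = 9.6, U = (1.99, 4.61). ∠DUT = 116.4° gives UT at -114° from the x-axis; with |UT| = 24.8, T = (-7.94, -18.1). Then |ST| = |T − S| = 21.0.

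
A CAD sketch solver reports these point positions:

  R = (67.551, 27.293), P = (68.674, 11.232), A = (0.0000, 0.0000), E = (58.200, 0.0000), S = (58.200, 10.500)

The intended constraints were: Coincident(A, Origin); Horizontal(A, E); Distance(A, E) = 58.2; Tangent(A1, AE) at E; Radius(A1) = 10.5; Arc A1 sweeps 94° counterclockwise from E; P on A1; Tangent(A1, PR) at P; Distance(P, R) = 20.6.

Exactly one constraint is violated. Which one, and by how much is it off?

Distance(P, R) = 20.6 — off by 4.50.

A = (0.00, 0.00) ✓; A.y = 0.00, E.y = 0.00 ✓; |AE| = 58.20 ✓; ∠(SE, EA) = 90.00° ✓; |SE| = 10.50 ✓; bearing(S→P) − bearing(S→E) = 94.00° ✓; |SP| = 10.50 ✓; ∠(SP, PR) = 90.00° ✓; |PR| = 16.10 ✗.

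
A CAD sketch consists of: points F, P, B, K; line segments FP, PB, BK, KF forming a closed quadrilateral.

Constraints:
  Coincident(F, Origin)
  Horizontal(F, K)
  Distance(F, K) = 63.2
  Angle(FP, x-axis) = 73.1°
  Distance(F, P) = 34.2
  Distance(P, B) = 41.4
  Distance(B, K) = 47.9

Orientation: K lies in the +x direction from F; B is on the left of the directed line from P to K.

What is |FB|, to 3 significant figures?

67.2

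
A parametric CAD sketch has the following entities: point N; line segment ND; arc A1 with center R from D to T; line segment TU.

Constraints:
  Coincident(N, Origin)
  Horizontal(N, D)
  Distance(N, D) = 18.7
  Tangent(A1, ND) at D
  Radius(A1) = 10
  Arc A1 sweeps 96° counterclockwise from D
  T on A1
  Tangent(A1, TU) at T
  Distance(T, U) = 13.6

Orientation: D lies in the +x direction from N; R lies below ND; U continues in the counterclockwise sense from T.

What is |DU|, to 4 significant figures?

26.01

N is at the origin; N and D share the same y with |ND| = 18.7 and D on the +x side, so D = (18.70, 0.000). Tangency of A1 to ND means the radius RD is perpendicular to ND, so R = D + (0, -10) = (18.70, -10.00). On A1, D sits at bearing 90° from R; a 96° counterclockwise sweep puts T at bearing 186°, so T = R + 10.0·(cos 186°, sin 186°) = (8.755, -11.05). Tangency of A1 to TU means the radius RT is perpendicular to TU, so TU runs along (−sin 186°, cos 186°); with |TU| = 13.6, U = (10.18, -24.57). Then |DU| = |U − D| = 26.01.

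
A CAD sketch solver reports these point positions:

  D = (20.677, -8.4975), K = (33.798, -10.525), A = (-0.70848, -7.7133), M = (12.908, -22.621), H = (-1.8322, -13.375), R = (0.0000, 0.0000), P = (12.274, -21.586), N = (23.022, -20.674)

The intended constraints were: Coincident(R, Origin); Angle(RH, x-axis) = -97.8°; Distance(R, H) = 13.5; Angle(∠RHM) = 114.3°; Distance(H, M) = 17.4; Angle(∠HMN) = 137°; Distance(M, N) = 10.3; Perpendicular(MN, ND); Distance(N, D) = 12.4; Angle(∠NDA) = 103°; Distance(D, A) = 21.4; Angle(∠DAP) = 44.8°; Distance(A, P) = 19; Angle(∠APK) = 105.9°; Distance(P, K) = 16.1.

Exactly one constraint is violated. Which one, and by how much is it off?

Distance(P, K) = 16.1 — off by 8.10.

R = (0.00, 0.00) ✓; RH at -97.80° ✓; |RH| = 13.50 ✓; ∠RHM = 114.3° ✓; |HM| = 17.40 ✓; ∠HMN = 137.0° ✓; |MN| = 10.30 ✓; ∠(MN, ND) = 90.00° ✓; |ND| = 12.40 ✓; ∠NDA = 103.0° ✓; |DA| = 21.40 ✓; ∠DAP = 44.80° ✓; |AP| = 19.00 ✓; ∠APK = 105.9° ✓; |PK| = 24.20 ✗.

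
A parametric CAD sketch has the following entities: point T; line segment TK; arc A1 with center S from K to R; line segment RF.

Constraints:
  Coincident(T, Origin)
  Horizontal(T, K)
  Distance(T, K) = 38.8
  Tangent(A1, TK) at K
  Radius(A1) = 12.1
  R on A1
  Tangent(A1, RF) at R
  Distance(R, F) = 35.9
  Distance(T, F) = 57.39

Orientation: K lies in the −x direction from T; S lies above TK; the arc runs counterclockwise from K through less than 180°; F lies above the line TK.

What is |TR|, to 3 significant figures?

29.8

T is at the origin; TK is horizontal with |TK| = 38.8 and K on the −x side, so K = (-38.8, 0.00). The tangent condition forces SK to be normal to TK, so S = K + (0, 12.1) = (-38.8, 12.1). Since SR ⟂ RF (tangency), |SF| = √(12.1² + 35.9²) = 37.9 regardless of where R sits on A1. So F lies on both circle(T, 57.39) and circle(S, 37.9); the above-TK intersection is F = (-30.0, 48.9). R is the foot of the tangent from F: R = (-26.7, 13.2).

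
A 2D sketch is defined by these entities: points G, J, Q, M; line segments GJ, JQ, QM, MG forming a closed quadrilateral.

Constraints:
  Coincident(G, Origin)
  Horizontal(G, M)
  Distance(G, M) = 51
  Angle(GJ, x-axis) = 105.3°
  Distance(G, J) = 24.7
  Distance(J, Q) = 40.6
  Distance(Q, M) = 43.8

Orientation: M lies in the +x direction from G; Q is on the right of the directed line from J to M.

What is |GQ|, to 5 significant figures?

16.459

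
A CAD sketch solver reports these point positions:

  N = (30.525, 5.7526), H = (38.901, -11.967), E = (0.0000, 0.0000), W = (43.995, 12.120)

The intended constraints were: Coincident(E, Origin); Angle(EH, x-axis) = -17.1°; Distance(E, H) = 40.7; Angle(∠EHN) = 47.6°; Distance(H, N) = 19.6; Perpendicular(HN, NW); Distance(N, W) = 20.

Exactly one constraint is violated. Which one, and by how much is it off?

Distance(N, W) = 20 — off by 5.10.

E = (0.00, 0.00) ✓; EH at -17.10° ✓; |EH| = 40.70 ✓; ∠EHN = 47.60° ✓; |HN| = 19.60 ✓; ∠(HN, NW) = 90.00° ✓; |NW| = 14.90 ✗.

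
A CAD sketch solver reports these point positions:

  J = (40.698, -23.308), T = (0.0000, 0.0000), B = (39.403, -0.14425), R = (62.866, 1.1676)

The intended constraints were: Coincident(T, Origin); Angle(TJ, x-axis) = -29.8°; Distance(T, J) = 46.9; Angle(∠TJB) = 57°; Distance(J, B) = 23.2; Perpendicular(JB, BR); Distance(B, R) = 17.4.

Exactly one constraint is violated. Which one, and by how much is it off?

Distance(B, R) = 17.4 — off by 6.10.

T = (0.00, 0.00) ✓; TJ at -29.80° ✓; |TJ| = 46.90 ✓; ∠TJB = 57.00° ✓; |JB| = 23.20 ✓; ∠(JB, BR) = 90.00° ✓; |BR| = 23.50 ✗.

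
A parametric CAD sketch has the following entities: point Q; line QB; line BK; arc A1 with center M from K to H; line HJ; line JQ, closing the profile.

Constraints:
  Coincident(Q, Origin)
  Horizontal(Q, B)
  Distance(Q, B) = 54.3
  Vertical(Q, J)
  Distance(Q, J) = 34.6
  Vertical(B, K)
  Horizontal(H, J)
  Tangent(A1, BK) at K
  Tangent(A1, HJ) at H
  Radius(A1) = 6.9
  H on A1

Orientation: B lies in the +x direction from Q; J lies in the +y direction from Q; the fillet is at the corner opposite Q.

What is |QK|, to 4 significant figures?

60.96

The virtual corner opposite Q is at (54.30, 34.60). Since A1 is tangent to BK there, MK ⟂ BK and tangency of A1 to HJ means the radius MH is perpendicular to HJ, with radius 6.9, so the center M sits 6.9 in from both sides at M = (47.40, 27.70). That places the tangent points at K = (54.30, 27.70) on BK and H = (47.40, 34.60) on HJ. Then |QK| = |K − Q| = 60.96.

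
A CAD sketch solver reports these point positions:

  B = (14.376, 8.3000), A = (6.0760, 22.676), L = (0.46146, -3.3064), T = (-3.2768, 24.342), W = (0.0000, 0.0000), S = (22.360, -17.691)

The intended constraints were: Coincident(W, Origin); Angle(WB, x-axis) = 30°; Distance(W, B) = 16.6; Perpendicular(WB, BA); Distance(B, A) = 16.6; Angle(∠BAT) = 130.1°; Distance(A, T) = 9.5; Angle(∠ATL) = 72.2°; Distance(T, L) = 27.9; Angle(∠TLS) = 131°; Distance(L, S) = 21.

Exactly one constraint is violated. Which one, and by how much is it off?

Distance(L, S) = 21 — off by 5.20.

W = (0.00, 0.00) ✓; WB at 30.00° ✓; |WB| = 16.60 ✓; ∠(WB, BA) = 90.00° ✓; |BA| = 16.60 ✓; ∠BAT = 130.1° ✓; |AT| = 9.500 ✓; ∠ATL = 72.20° ✓; |TL| = 27.90 ✓; ∠TLS = 131.0° ✓; |LS| = 26.20 ✗.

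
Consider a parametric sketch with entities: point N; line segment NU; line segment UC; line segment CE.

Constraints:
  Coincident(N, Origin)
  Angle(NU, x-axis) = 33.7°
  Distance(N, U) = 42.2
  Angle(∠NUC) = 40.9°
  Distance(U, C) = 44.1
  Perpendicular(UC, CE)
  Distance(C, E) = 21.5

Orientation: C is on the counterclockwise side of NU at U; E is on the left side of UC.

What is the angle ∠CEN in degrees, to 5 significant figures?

116.67°

N is at the origin; NU runs at 33.7° with length 42.2, so U = 42.2·(cos 33.7°, sin 33.7°) = (35.108, 23.414). ∠NUC = 40.9°, so UC runs at 33.7° + (180° − 40.9°) = 172.80° from the x-axis; with |UC| = 44.1, C = U + 44.1·(cos 172.80°, sin 172.80°) = (-8.6438, 28.942). The perpendicularity gives CE at right angles to UC; with |CE| = 21.5 on the left of UC, E = C + 21.5·(-0.12533, -0.99211) = (-11.338, 7.6112). Then cos ∠CEN = EC·EN / (|EC||EN|), giving 116.67°.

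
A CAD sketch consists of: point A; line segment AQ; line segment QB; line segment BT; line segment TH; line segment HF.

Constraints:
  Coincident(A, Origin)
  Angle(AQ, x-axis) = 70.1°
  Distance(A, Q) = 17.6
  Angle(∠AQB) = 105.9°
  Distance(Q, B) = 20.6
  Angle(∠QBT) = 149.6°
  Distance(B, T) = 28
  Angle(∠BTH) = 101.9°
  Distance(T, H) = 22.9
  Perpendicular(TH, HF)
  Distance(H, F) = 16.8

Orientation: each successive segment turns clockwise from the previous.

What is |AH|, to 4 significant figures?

46.36

∠QBT = 149.6° gives BT at -34.40° from the x-axis; with |BT| = 28.0, T = (49.64, -0.7070). ∠BTH = 101.9° gives TH at -112.5° from the x-axis; with |TH| = 22.9, H = (40.88, -21.86). Then |AH| = |H − A| = 46.36.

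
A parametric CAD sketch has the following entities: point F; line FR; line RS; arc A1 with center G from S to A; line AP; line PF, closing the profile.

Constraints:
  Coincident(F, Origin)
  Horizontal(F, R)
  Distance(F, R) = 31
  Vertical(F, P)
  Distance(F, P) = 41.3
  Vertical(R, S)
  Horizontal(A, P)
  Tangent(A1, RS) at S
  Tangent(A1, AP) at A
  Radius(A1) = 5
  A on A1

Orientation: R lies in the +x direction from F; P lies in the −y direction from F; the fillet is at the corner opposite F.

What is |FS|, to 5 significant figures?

47.736

The virtual corner opposite F is at (31.000, -41.300). Tangency of A1 to RS means the radius GS is perpendicular to RS and since A1 is tangent to AP there, GA ⟂ AP, with radius 5.0, so the center G sits 5.0 in from both sides at G = (26.000, -36.300). That places the tangent points at S = (31.000, -36.300) on RS and A = (26.000, -41.300) on AP. Then |FS| = |S − F| = 47.736.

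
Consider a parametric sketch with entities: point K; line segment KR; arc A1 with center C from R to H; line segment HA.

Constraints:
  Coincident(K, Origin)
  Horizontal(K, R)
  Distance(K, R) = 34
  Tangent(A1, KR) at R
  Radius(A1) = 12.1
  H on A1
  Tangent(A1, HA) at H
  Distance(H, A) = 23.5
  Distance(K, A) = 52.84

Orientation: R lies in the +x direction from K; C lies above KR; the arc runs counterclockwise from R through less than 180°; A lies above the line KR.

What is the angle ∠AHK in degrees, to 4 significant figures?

87.94°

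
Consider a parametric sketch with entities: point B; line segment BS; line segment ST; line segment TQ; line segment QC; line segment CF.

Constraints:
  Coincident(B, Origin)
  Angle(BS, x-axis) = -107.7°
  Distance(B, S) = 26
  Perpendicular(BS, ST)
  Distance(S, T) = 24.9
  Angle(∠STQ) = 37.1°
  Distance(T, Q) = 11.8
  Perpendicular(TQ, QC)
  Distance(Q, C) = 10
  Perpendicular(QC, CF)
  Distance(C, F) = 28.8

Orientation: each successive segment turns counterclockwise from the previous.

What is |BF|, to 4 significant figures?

54.84

B is at the origin; BS runs at -107.7° with length 26.0, so S = (-7.905, -24.77). The perpendicularity gives ST at right angles to BS, so ST runs at -17.70°; with |ST| = 24.9, T = (15.82, -32.34). ∠STQ = 37.1° gives TQ at 125.2° from the x-axis; with |TQ| = 11.8, Q = (9.015, -22.70). TQ is perpendicular to QC, so QC runs at -144.8°; with |QC| = 10.0, C = (0.8431, -28.46). QC ⟂ CF, so CF runs at -54.80°; with |CF| = 28.8, F = (17.44, -52.00). Then |BF| = |F − B| = 54.84.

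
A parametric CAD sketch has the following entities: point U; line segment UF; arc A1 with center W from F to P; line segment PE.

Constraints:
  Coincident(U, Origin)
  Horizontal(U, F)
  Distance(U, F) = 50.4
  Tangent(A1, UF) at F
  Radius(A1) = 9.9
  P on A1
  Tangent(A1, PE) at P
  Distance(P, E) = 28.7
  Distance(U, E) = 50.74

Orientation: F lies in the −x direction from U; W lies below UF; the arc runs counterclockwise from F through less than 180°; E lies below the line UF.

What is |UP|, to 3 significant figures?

59.5

Checks: |WP| = 9.900 ✓; ∠(WP, PE) = 90.00° ✓; |PE| = 28.70 ✓; |UE| = 50.74 ✓.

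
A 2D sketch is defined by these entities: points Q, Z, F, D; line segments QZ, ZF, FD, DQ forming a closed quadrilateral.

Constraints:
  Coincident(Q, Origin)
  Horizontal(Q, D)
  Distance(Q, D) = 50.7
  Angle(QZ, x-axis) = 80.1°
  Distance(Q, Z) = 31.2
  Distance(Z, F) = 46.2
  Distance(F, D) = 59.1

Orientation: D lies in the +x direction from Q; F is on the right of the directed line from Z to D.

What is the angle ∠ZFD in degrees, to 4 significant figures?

61.24°

Q is at the origin; QD is horizontal with |QD| = 50.7 and D in +x, so D = (50.7, 0). QZ runs at 80.1° with |QZ| = 31.2, so Z = (5.364, 30.74). F is determined by |ZF| = 46.2 and |FD| = 59.1 together: it lies at the intersection of circle(Z, 46.2) and circle(D, 59.1). With |ZD| = 54.77, the foot of the radical line on ZD is 14.99 from Z and the perpendicular offset is √(46.2² − 14.99²) = 43.70. Taking the right-of-ZD solution: F = (-6.755, -13.85).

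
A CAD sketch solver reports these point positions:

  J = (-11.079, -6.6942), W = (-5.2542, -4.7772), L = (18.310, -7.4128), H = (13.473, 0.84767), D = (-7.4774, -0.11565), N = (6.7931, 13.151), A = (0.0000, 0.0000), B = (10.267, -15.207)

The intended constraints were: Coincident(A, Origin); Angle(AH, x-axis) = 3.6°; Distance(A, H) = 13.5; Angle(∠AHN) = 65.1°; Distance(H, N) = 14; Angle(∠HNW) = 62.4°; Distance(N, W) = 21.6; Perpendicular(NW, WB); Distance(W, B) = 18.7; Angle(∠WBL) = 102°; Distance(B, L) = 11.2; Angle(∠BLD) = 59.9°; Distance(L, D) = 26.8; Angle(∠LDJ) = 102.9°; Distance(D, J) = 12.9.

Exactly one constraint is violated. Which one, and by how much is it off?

Distance(D, J) = 12.9 — off by 5.40.

A = (0.00, 0.00) ✓; AH at 3.600° ✓; |AH| = 13.50 ✓; ∠AHN = 65.10° ✓; |HN| = 14.00 ✓; ∠HNW = 62.40° ✓; |NW| = 21.60 ✓; ∠(NW, WB) = 90.00° ✓; |WB| = 18.70 ✓; ∠WBL = 102.0° ✓; |BL| = 11.20 ✓; ∠BLD = 59.90° ✓; |LD| = 26.80 ✓; ∠LDJ = 102.9° ✓; |DJ| = 7.500 ✗.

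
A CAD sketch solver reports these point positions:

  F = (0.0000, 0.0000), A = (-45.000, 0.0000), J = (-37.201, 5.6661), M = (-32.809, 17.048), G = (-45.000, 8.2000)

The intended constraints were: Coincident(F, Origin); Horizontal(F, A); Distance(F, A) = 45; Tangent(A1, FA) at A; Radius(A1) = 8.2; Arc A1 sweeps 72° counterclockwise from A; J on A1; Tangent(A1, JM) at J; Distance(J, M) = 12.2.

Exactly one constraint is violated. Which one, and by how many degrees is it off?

Tangent(A1, JM) at J — off by 3.10°.

F = (0.00, 0.00) ✓; F.y = 0.00, A.y = 0.00 ✓; |FA| = 45.00 ✓; ∠(GA, AF) = 90.00° ✓; |GA| = 8.200 ✓; bearing(G→J) − bearing(G→A) = 72.00° ✓; |GJ| = 8.200 ✓; ∠(GJ, JM) = 93.10° ✗; |JM| = 12.20 ✓.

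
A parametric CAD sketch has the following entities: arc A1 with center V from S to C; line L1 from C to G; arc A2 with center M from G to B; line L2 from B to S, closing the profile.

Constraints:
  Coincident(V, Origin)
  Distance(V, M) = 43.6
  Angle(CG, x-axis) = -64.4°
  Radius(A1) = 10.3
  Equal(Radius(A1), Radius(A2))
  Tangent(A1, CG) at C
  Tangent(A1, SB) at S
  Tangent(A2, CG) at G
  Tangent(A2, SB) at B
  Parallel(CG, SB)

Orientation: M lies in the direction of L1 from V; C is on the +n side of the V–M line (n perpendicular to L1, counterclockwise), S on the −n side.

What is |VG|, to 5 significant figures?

44.800

The slot axis is L1's direction at -64.4°, so u = (cos -64.4°, sin -64.4°) = (0.43209, -0.90183) and n = (−sin -64.4°, cos -64.4°) = (0.90183, 0.43209). V is at the origin and M lies 43.6 along u from V, so M = 43.6·u = (18.839, -39.320). Tangency of A1 to both parallel lines with radius 10.3 puts C and S at V ± 10.3·n: C = (9.2889, 4.4505), S = (-9.2889, -4.4505). Equal radii place G and B the same way about M: G = M + 10.3·n = (28.128, -34.869), B = M − 10.3·n = (9.5501, -43.770). Then |VG| = |G − V| = 44.800.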